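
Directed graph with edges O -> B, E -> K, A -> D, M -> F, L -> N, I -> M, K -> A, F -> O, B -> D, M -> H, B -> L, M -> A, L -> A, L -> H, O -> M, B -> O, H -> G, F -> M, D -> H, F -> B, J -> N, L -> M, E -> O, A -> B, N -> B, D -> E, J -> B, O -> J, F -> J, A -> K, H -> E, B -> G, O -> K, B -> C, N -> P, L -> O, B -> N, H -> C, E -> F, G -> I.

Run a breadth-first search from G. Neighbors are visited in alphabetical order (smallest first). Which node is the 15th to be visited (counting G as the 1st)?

N

Visit G; enqueue I → queue [I]
Visit I; enqueue M → queue [M]
Visit M; enqueue A, F, H → queue [A, F, H]
Visit A; enqueue B, D, K → queue [F, H, B, D, K]
Visit F; enqueue J, O → queue [H, B, D, K, J, O]
Visit H; enqueue C, E → queue [B, D, K, J, O, C, E]
Visit B; enqueue L, N → queue [D, K, J, O, C, E, L, N]
Visit D → queue [K, J, O, C, E, L, N]
Visit K → queue [J, O, C, E, L, N]
Visit J → queue [O, C, E, L, N]
Visit O → queue [C, E, L, N]
Visit C → queue [E, L, N]
Visit E → queue [L, N]
Visit L → queue [N]
Visit N; enqueue P → queue [P]
Visit P → queue []

Visit order: G, I, M, A, F, H, B, D, K, J, O, C, E, L, N, P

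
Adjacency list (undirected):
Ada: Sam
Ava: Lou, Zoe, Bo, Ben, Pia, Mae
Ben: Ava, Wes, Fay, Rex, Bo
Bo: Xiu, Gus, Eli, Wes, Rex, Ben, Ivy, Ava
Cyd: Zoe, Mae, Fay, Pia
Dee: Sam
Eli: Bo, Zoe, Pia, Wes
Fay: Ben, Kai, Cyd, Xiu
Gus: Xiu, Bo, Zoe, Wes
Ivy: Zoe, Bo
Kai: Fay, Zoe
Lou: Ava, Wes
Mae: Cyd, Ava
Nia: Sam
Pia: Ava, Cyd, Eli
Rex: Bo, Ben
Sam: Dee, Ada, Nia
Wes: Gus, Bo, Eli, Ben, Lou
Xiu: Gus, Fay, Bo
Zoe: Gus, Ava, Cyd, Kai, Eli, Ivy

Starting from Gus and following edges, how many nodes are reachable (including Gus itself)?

BFS from Gus visits: Gus, Zoe, Xiu, Wes, Bo, Kai, Ivy, Eli, Cyd, Ava, Fay, Lou, Ben, Rex, Pia, Mae
Reachable nodes: 16 of 20 total.

16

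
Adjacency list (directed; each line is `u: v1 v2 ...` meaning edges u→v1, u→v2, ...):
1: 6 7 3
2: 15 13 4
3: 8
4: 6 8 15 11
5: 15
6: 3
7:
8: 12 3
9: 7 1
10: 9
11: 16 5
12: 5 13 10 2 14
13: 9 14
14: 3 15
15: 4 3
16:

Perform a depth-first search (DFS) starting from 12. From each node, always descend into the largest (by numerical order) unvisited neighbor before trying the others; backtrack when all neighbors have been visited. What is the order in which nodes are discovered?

12 14 15 4 11 16 5 8 3 6 13 9 7 1 10 2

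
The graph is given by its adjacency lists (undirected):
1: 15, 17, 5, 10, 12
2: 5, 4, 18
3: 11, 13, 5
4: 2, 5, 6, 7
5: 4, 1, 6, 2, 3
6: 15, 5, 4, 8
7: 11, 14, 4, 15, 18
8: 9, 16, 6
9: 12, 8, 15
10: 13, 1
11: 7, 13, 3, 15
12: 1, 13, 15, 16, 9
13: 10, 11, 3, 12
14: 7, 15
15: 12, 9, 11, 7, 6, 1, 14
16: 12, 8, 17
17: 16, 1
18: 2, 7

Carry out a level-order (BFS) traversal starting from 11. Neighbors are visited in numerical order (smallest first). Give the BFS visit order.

11, 3, 7, 13, 15, 5, 4, 14, 18, 10, 12, 1, 6, 9, 2, 16, 17, 8

Visit 11; enqueue 3, 7, 13, 15 → queue [3, 7, 13, 15]
Visit 3; enqueue 5 → queue [7, 13, 15, 5]
Visit 7; enqueue 4, 14, 18 → queue [13, 15, 5, 4, 14, 18]
Visit 13; enqueue 10, 12 → queue [15, 5, 4, 14, 18, 10, 12]
Visit 15; enqueue 1, 6, 9 → queue [5, 4, 14, 18, 10, 12, 1, 6, 9]
Visit 5; enqueue 2 → queue [4, 14, 18, 10, 12, 1, 6, 9, 2]
Visit 4 → queue [14, 18, 10, 12, 1, 6, 9, 2]
Visit 14 → queue [18, 10, 12, 1, 6, 9, 2]
Visit 18 → queue [10, 12, 1, 6, 9, 2]
Visit 10 → queue [12, 1, 6, 9, 2]
Visit 12; enqueue 16 → queue [1, 6, 9, 2, 16]
Visit 1; enqueue 17 → queue [6, 9, 2, 16, 17]
Visit 6; enqueue 8 → queue [9, 2, 16, 17, 8]
Visit 9 → queue [2, 16, 17, 8]
Visit 2 → queue [16, 17, 8]
Visit 16 → queue [17, 8]
Visit 17 → queue [8]
Visit 8 → queue []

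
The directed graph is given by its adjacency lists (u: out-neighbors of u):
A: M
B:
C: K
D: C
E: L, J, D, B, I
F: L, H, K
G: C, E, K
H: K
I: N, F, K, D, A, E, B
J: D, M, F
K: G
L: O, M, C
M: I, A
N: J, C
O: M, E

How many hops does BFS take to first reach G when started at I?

Level 0: I
Level 1: A, B, D, E, F, K, N
Level 2: C, G, H, J, L, M
Level 3: O
G first appears at level 2.

2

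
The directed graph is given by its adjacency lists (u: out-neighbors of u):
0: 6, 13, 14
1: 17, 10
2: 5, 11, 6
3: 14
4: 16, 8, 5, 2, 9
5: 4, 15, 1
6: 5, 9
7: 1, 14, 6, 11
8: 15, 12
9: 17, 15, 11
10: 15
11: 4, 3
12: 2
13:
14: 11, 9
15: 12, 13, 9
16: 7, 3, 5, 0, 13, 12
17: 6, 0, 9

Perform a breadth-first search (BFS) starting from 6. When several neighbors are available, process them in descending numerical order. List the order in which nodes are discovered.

Visit 6; enqueue 9, 5 → queue [9, 5]
Visit 9; enqueue 17, 15, 11 → queue [5, 17, 15, 11]
Visit 5; enqueue 4, 1 → queue [17, 15, 11, 4, 1]
Visit 17; enqueue 0 → queue [15, 11, 4, 1, 0]
Visit 15; enqueue 13, 12 → queue [11, 4, 1, 0, 13, 12]
Visit 11; enqueue 3 → queue [4, 1, 0, 13, 12, 3]
Visit 4; enqueue 16, 8, 2 → queue [1, 0, 13, 12, 3, 16, 8, 2]
Visit 1; enqueue 10 → queue [0, 13, 12, 3, 16, 8, 2, 10]
Visit 0; enqueue 14 → queue [13, 12, 3, 16, 8, 2, 10, 14]
Visit 13 → queue [12, 3, 16, 8, 2, 10, 14]
Visit 12 → queue [3, 16, 8, 2, 10, 14]
Visit 3 → queue [16, 8, 2, 10, 14]
Visit 16; enqueue 7 → queue [8, 2, 10, 14, 7]
Visit 8 → queue [2, 10, 14, 7]
Visit 2 → queue [10, 14, 7]
Visit 10 → queue [14, 7]
Visit 14 → queue [7]
Visit 7 → queue []

6 9 5 17 15 11 4 1 0 13 12 3 16 8 2 10 14 7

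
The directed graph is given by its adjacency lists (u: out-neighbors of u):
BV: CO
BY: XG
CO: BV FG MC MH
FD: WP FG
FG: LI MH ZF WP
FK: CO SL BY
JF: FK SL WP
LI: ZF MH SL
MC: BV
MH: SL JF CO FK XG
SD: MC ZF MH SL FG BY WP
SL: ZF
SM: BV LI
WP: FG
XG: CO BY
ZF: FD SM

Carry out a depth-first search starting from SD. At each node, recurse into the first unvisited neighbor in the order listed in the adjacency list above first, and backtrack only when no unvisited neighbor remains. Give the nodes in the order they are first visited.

SD, MC, BV, CO, FG, LI, ZF, FD, WP, SM, MH, SL, JF, FK, BY, XG

Visit SD
SD → MC
MC → BV
BV → CO
CO → FG
FG → LI
LI → ZF
ZF → FD
FD → WP
ZF → SM
LI → MH
MH → SL
MH → JF
JF → FK
FK → BY
BY → XG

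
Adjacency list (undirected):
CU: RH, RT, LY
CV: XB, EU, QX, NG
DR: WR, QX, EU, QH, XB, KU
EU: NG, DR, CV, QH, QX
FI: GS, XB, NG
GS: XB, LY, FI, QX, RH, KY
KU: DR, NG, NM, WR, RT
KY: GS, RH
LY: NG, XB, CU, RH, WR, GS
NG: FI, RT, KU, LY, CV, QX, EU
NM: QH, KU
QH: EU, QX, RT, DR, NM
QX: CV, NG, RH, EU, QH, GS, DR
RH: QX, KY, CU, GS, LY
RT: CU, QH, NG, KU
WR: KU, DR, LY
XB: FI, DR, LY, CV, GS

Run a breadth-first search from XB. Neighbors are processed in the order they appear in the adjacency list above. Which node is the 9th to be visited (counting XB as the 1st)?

Visit XB; enqueue FI, DR, LY, CV, GS → queue [FI, DR, LY, CV, GS]
Visit FI; enqueue NG → queue [DR, LY, CV, GS, NG]
Visit DR; enqueue WR, QX, EU, QH, KU → queue [LY, CV, GS, NG, WR, QX, EU, QH, KU]
Visit LY; enqueue CU, RH → queue [CV, GS, NG, WR, QX, EU, QH, KU, CU, RH]
Visit CV → queue [GS, NG, WR, QX, EU, QH, KU, CU, RH]
Visit GS; enqueue KY → queue [NG, WR, QX, EU, QH, KU, CU, RH, KY]
Visit NG; enqueue RT → queue [WR, QX, EU, QH, KU, CU, RH, KY, RT]
Visit WR → queue [QX, EU, QH, KU, CU, RH, KY, RT]
Visit QX → queue [EU, QH, KU, CU, RH, KY, RT]
Visit EU → queue [QH, KU, CU, RH, KY, RT]
Visit QH; enqueue NM → queue [KU, CU, RH, KY, RT, NM]
Visit KU → queue [CU, RH, KY, RT, NM]
Visit CU → queue [RH, KY, RT, NM]
Visit RH → queue [KY, RT, NM]
Visit KY → queue [RT, NM]
Visit RT → queue [NM]
Visit NM → queue []

Visit order: XB, FI, DR, LY, CV, GS, NG, WR, QX, EU, QH, KU, CU, RH, KY, RT, NM

QX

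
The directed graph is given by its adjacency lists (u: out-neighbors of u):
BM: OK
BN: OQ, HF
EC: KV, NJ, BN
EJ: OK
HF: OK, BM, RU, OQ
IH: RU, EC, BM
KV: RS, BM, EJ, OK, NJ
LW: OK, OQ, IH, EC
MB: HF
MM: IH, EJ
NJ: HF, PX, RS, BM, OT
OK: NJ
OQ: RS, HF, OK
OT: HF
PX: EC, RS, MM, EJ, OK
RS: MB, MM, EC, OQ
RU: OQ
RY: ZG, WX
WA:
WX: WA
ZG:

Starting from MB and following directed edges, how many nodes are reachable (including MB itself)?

16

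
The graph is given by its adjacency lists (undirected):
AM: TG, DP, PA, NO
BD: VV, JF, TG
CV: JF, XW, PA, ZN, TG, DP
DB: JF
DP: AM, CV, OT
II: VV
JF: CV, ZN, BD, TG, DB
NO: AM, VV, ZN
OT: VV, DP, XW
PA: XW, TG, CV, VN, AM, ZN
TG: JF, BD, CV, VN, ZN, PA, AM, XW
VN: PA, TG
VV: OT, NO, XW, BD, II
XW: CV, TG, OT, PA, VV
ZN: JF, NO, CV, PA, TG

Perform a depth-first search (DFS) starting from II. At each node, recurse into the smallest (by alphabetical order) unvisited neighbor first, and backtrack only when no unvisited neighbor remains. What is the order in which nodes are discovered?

Visit II
II → VV
VV → BD
BD → JF
JF → CV
CV → DP
DP → AM
AM → NO
NO → ZN
ZN → PA
PA → TG
TG → VN
TG → XW
XW → OT
JF → DB

II, VV, BD, JF, CV, DP, AM, NO, ZN, PA, TG, VN, XW, OT, DB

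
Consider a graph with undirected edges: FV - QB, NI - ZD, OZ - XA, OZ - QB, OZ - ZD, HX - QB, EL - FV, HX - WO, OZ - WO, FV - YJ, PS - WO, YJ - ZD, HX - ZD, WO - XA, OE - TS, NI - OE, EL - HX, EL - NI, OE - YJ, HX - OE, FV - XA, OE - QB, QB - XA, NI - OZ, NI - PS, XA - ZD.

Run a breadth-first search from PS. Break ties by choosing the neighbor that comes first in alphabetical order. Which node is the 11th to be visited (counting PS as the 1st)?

Visit PS; enqueue NI, WO → queue [NI, WO]
Visit NI; enqueue EL, OE, OZ, ZD → queue [WO, EL, OE, OZ, ZD]
Visit WO; enqueue HX, XA → queue [EL, OE, OZ, ZD, HX, XA]
Visit EL; enqueue FV → queue [OE, OZ, ZD, HX, XA, FV]
Visit OE; enqueue QB, TS, YJ → queue [OZ, ZD, HX, XA, FV, QB, TS, YJ]
Visit OZ → queue [ZD, HX, XA, FV, QB, TS, YJ]
Visit ZD → queue [HX, XA, FV, QB, TS, YJ]
Visit HX → queue [XA, FV, QB, TS, YJ]
Visit XA → queue [FV, QB, TS, YJ]
Visit FV → queue [QB, TS, YJ]
Visit QB → queue [TS, YJ]
Visit TS → queue [YJ]
Visit YJ → queue []

Visit order: PS, NI, WO, EL, OE, OZ, ZD, HX, XA, FV, QB, TS, YJ

QB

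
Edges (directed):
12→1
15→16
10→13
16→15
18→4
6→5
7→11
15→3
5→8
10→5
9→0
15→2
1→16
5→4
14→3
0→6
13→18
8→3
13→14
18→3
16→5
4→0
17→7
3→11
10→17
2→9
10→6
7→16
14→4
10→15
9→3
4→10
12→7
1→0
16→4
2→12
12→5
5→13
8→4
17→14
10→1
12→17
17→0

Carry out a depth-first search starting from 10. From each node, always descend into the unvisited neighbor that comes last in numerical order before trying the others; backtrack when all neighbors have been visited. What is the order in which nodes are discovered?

10, 17, 14, 4, 0, 6, 5, 13, 18, 3, 11, 8, 7, 16, 15, 2, 12, 1, 9

Visit 10
10 → 17
17 → 14
14 → 4
4 → 0
0 → 6
6 → 5
5 → 13
13 → 18
18 → 3
3 → 11
5 → 8
17 → 7
7 → 16
16 → 15
15 → 2
2 → 12
12 → 1
2 → 9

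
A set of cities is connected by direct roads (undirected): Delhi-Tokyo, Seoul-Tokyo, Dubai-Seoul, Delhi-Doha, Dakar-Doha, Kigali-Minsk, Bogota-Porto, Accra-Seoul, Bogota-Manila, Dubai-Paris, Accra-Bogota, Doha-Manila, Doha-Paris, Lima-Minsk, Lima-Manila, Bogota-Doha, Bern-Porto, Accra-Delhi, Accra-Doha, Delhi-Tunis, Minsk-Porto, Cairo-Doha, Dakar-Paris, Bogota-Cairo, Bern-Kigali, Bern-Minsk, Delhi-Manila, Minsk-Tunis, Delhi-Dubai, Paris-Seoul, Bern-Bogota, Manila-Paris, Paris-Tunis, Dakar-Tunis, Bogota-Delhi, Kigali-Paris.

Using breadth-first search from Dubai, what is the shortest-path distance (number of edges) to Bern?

Level 0: Dubai
Level 1: Delhi, Paris, Seoul
Level 2: Accra, Bogota, Dakar, Doha, Kigali, Manila, Tokyo, Tunis
Level 3: Bern, Cairo, Lima, Minsk, Porto
Bern first appears at level 3.

3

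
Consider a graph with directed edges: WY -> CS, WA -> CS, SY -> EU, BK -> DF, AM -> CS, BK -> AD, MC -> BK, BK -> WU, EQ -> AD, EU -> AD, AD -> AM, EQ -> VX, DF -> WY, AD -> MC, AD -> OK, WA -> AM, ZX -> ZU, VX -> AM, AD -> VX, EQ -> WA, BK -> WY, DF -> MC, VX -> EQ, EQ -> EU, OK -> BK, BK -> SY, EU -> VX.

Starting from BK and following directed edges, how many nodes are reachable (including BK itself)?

BFS from BK visits: BK, AD, DF, SY, WU, WY, AM, MC, OK, VX, EU, CS, EQ, WA
Reachable nodes: 14 of 16 total.

14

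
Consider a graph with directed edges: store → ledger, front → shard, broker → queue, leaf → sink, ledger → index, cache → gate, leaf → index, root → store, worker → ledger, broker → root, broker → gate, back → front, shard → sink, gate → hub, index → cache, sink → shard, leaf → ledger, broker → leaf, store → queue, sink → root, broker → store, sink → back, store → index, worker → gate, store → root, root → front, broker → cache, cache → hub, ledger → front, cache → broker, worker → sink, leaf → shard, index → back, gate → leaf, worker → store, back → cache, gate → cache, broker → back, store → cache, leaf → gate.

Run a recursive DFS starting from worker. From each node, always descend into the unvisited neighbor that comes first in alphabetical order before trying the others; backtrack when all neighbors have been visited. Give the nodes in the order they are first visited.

worker -> gate -> cache -> broker -> back -> front -> shard -> sink -> root -> store -> index -> ledger -> queue -> leaf -> hub

Visit worker
worker → gate
gate → cache
cache → broker
broker → back
back → front
front → shard
shard → sink
sink → root
root → store
store → index
store → ledger
store → queue
broker → leaf
cache → hub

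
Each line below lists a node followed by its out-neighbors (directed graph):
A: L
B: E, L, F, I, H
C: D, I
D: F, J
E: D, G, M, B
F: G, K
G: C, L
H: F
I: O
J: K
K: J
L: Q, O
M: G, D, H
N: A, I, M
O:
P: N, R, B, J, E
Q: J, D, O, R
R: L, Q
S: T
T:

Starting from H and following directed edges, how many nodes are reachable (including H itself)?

BFS from H visits: H, F, G, K, C, L, J, D, I, Q, O, R
Reachable nodes: 12 of 20 total.

12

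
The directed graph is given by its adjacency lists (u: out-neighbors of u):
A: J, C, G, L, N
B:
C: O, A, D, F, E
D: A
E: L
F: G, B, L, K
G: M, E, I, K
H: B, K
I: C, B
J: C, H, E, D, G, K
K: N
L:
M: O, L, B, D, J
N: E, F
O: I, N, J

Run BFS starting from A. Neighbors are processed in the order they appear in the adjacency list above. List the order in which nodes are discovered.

A -> J -> C -> G -> L -> N -> H -> E -> D -> K -> O -> F -> M -> I -> B

Visit A; enqueue J, C, G, L, N → queue [J, C, G, L, N]
Visit J; enqueue H, E, D, K → queue [C, G, L, N, H, E, D, K]
Visit C; enqueue O, F → queue [G, L, N, H, E, D, K, O, F]
Visit G; enqueue M, I → queue [L, N, H, E, D, K, O, F, M, I]
Visit L → queue [N, H, E, D, K, O, F, M, I]
Visit N → queue [H, E, D, K, O, F, M, I]
Visit H; enqueue B → queue [E, D, K, O, F, M, I, B]
Visit E → queue [D, K, O, F, M, I, B]
Visit D → queue [K, O, F, M, I, B]
Visit K → queue [O, F, M, I, B]
Visit O → queue [F, M, I, B]
Visit F → queue [M, I, B]
Visit M → queue [I, B]
Visit I → queue [B]
Visit B → queue []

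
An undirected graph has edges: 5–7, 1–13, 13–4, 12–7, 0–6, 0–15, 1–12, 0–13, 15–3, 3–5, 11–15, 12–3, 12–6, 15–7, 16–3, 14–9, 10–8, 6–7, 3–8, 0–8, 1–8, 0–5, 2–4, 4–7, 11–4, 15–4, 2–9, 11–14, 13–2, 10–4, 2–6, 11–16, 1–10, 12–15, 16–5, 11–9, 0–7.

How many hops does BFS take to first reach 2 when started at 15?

Level 0: 15
Level 1: 0, 3, 4, 7, 11, 12
Level 2: 1, 2, 5, 6, 8, 9, 10, 13, 14, 16
2 first appears at level 2.

2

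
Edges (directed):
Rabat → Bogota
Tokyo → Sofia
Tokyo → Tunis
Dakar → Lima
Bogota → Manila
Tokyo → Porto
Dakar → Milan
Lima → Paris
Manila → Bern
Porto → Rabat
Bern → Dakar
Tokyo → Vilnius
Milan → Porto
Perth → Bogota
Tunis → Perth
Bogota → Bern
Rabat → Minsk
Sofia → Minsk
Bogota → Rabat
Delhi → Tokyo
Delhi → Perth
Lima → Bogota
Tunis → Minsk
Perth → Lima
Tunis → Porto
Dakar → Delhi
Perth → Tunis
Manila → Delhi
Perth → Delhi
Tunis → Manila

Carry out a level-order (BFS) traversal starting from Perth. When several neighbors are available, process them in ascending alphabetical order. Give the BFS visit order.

Perth, Bogota, Delhi, Lima, Tunis, Bern, Manila, Rabat, Tokyo, Paris, Minsk, Porto, Dakar, Sofia, Vilnius, Milan

Visit Perth; enqueue Bogota, Delhi, Lima, Tunis → queue [Bogota, Delhi, Lima, Tunis]
Visit Bogota; enqueue Bern, Manila, Rabat → queue [Delhi, Lima, Tunis, Bern, Manila, Rabat]
Visit Delhi; enqueue Tokyo → queue [Lima, Tunis, Bern, Manila, Rabat, Tokyo]
Visit Lima; enqueue Paris → queue [Tunis, Bern, Manila, Rabat, Tokyo, Paris]
Visit Tunis; enqueue Minsk, Porto → queue [Bern, Manila, Rabat, Tokyo, Paris, Minsk, Porto]
Visit Bern; enqueue Dakar → queue [Manila, Rabat, Tokyo, Paris, Minsk, Porto, Dakar]
Visit Manila → queue [Rabat, Tokyo, Paris, Minsk, Porto, Dakar]
Visit Rabat → queue [Tokyo, Paris, Minsk, Porto, Dakar]
Visit Tokyo; enqueue Sofia, Vilnius → queue [Paris, Minsk, Porto, Dakar, Sofia, Vilnius]
Visit Paris → queue [Minsk, Porto, Dakar, Sofia, Vilnius]
Visit Minsk → queue [Porto, Dakar, Sofia, Vilnius]
Visit Porto → queue [Dakar, Sofia, Vilnius]
Visit Dakar; enqueue Milan → queue [Sofia, Vilnius, Milan]
Visit Sofia → queue [Vilnius, Milan]
Visit Vilnius → queue [Milan]
Visit Milan → queue []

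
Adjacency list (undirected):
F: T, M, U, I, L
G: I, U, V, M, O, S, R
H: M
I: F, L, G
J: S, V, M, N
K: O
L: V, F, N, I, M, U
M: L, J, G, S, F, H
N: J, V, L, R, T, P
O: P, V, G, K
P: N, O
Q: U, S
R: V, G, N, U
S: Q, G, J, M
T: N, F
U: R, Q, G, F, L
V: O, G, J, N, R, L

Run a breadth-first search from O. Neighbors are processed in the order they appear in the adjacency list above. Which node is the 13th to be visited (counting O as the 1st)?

Visit O; enqueue P, V, G, K → queue [P, V, G, K]
Visit P; enqueue N → queue [V, G, K, N]
Visit V; enqueue J, R, L → queue [G, K, N, J, R, L]
Visit G; enqueue I, U, M, S → queue [K, N, J, R, L, I, U, M, S]
Visit K → queue [N, J, R, L, I, U, M, S]
Visit N; enqueue T → queue [J, R, L, I, U, M, S, T]
Visit J → queue [R, L, I, U, M, S, T]
Visit R → queue [L, I, U, M, S, T]
Visit L; enqueue F → queue [I, U, M, S, T, F]
Visit I → queue [U, M, S, T, F]
Visit U; enqueue Q → queue [M, S, T, F, Q]
Visit M; enqueue H → queue [S, T, F, Q, H]
Visit S → queue [T, F, Q, H]
Visit T → queue [F, Q, H]
Visit F → queue [Q, H]
Visit Q → queue [H]
Visit H → queue []

Visit order: O, P, V, G, K, N, J, R, L, I, U, M, S, T, F, Q, H

S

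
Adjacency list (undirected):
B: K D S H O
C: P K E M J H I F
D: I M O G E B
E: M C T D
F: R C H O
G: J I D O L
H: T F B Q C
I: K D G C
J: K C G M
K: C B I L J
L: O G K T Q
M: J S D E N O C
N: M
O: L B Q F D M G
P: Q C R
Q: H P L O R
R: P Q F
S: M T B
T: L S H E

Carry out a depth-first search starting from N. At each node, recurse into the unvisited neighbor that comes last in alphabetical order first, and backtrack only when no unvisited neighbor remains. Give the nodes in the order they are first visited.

N → M → S → T → L → Q → R → P → C → K → J → G → O → F → H → B → D → I → E

Visit N
N → M
M → S
S → T
T → L
L → Q
Q → R
R → P
P → C
C → K
K → J
J → G
G → O
O → F
F → H
H → B
B → D
D → I
D → E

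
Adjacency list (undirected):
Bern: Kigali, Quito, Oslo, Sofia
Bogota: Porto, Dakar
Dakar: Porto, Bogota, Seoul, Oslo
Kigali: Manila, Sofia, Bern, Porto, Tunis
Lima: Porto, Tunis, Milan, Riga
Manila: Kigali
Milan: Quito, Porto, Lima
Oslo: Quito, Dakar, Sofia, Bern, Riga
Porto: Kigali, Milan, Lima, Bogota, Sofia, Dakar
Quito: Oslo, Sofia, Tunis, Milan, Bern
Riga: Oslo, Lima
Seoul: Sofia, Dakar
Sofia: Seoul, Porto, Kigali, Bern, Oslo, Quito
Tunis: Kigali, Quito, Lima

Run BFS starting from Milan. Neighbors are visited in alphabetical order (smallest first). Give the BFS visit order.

Visit Milan; enqueue Lima, Porto, Quito → queue [Lima, Porto, Quito]
Visit Lima; enqueue Riga, Tunis → queue [Porto, Quito, Riga, Tunis]
Visit Porto; enqueue Bogota, Dakar, Kigali, Sofia → queue [Quito, Riga, Tunis, Bogota, Dakar, Kigali, Sofia]
Visit Quito; enqueue Bern, Oslo → queue [Riga, Tunis, Bogota, Dakar, Kigali, Sofia, Bern, Oslo]
Visit Riga → queue [Tunis, Bogota, Dakar, Kigali, Sofia, Bern, Oslo]
Visit Tunis → queue [Bogota, Dakar, Kigali, Sofia, Bern, Oslo]
Visit Bogota → queue [Dakar, Kigali, Sofia, Bern, Oslo]
Visit Dakar; enqueue Seoul → queue [Kigali, Sofia, Bern, Oslo, Seoul]
Visit Kigali; enqueue Manila → queue [Sofia, Bern, Oslo, Seoul, Manila]
Visit Sofia → queue [Bern, Oslo, Seoul, Manila]
Visit Bern → queue [Oslo, Seoul, Manila]
Visit Oslo → queue [Seoul, Manila]
Visit Seoul → queue [Manila]
Visit Manila → queue []

Milan, Lima, Porto, Quito, Riga, Tunis, Bogota, Dakar, Kigali, Sofia, Bern, Oslo, Seoul, Manila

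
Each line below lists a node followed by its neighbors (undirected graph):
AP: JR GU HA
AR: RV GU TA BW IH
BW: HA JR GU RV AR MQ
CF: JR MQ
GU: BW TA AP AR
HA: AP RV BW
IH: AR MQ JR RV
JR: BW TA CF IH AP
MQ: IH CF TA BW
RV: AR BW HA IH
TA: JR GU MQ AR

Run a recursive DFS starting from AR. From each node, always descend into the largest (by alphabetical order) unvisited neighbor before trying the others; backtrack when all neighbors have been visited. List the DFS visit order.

Visit AR
AR → TA
TA → MQ
MQ → IH
IH → RV
RV → HA
HA → BW
BW → JR
JR → CF
JR → AP
AP → GU

AR, TA, MQ, IH, RV, HA, BW, JR, CF, AP, GU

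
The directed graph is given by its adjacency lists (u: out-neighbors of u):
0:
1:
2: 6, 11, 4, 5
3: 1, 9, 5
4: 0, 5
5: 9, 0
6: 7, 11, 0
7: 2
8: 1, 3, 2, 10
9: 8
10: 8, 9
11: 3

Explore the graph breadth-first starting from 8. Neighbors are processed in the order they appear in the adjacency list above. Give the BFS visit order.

8 -> 1 -> 3 -> 2 -> 10 -> 9 -> 5 -> 6 -> 11 -> 4 -> 0 -> 7

Visit 8; enqueue 1, 3, 2, 10 → queue [1, 3, 2, 10]
Visit 1 → queue [3, 2, 10]
Visit 3; enqueue 9, 5 → queue [2, 10, 9, 5]
Visit 2; enqueue 6, 11, 4 → queue [10, 9, 5, 6, 11, 4]
Visit 10 → queue [9, 5, 6, 11, 4]
Visit 9 → queue [5, 6, 11, 4]
Visit 5; enqueue 0 → queue [6, 11, 4, 0]
Visit 6; enqueue 7 → queue [11, 4, 0, 7]
Visit 11 → queue [4, 0, 7]
Visit 4 → queue [0, 7]
Visit 0 → queue [7]
Visit 7 → queue []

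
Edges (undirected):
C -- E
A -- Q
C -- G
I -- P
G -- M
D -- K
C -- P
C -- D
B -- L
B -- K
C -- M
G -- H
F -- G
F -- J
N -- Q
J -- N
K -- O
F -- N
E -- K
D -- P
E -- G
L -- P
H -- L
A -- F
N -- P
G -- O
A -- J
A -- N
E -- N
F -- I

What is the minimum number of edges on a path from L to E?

Level 0: L
Level 1: B, H, P
Level 2: C, D, G, I, K, N
Level 3: A, E, F, J, M, O, Q
E first appears at level 3.

3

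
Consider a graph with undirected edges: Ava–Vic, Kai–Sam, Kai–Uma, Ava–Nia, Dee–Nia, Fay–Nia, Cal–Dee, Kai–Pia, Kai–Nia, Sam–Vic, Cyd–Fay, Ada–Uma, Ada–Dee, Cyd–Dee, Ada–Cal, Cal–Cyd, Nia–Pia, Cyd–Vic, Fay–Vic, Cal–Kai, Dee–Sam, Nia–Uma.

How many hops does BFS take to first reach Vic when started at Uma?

3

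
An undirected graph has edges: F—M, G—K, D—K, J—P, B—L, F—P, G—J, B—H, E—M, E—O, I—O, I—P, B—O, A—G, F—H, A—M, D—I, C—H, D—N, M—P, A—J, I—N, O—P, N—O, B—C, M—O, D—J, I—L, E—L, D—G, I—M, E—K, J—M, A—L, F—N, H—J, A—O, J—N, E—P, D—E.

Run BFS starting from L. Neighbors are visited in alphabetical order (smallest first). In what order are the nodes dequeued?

L, A, B, E, I, G, J, M, O, C, H, D, K, P, N, F

Visit L; enqueue A, B, E, I → queue [A, B, E, I]
Visit A; enqueue G, J, M, O → queue [B, E, I, G, J, M, O]
Visit B; enqueue C, H → queue [E, I, G, J, M, O, C, H]
Visit E; enqueue D, K, P → queue [I, G, J, M, O, C, H, D, K, P]
Visit I; enqueue N → queue [G, J, M, O, C, H, D, K, P, N]
Visit G → queue [J, M, O, C, H, D, K, P, N]
Visit J → queue [M, O, C, H, D, K, P, N]
Visit M; enqueue F → queue [O, C, H, D, K, P, N, F]
Visit O → queue [C, H, D, K, P, N, F]
Visit C → queue [H, D, K, P, N, F]
Visit H → queue [D, K, P, N, F]
Visit D → queue [K, P, N, F]
Visit K → queue [P, N, F]
Visit P → queue [N, F]
Visit N → queue [F]
Visit F → queue []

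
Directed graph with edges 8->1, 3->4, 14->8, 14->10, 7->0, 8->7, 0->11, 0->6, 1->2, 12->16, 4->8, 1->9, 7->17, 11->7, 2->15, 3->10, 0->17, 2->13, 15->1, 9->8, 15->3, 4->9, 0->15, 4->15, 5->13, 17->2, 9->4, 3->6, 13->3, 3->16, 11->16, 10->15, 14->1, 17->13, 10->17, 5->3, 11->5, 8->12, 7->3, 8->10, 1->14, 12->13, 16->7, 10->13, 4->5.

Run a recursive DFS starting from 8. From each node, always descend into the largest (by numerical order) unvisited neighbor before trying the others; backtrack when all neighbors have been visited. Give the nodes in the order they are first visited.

8, 12, 16, 7, 17, 13, 3, 10, 15, 1, 14, 9, 4, 5, 2, 6, 0, 11

Visit 8
8 → 12
12 → 16
16 → 7
7 → 17
17 → 13
13 → 3
3 → 10
10 → 15
15 → 1
1 → 14
1 → 9
9 → 4
4 → 5
1 → 2
3 → 6
7 → 0
0 → 11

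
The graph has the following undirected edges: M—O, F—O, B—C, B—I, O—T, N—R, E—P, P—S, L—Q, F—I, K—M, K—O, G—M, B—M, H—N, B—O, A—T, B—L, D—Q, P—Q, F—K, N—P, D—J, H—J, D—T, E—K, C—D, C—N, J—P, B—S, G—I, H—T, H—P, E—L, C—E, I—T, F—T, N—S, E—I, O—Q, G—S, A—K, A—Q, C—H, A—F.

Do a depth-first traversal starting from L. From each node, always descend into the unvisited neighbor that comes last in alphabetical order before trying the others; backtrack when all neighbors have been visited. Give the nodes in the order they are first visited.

Visit L
L → Q
Q → P
P → S
S → N
N → R
N → H
H → T
T → O
O → M
M → K
K → F
F → I
I → G
I → E
E → C
C → D
D → J
C → B
F → A

L, Q, P, S, N, R, H, T, O, M, K, F, I, G, E, C, D, J, B, A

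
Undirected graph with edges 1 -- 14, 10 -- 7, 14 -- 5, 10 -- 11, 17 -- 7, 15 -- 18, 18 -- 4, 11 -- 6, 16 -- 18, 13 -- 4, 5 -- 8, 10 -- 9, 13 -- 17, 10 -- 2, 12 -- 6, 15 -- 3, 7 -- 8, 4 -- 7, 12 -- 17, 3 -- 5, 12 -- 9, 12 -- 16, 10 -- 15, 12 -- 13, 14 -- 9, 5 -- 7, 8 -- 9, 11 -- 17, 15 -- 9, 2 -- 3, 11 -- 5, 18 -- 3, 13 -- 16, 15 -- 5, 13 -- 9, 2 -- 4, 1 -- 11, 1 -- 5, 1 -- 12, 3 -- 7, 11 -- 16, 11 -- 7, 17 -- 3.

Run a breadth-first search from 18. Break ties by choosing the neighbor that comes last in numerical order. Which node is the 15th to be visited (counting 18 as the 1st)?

6

Visit 18; enqueue 16, 15, 4, 3 → queue [16, 15, 4, 3]
Visit 16; enqueue 13, 12, 11 → queue [15, 4, 3, 13, 12, 11]
Visit 15; enqueue 10, 9, 5 → queue [4, 3, 13, 12, 11, 10, 9, 5]
Visit 4; enqueue 7, 2 → queue [3, 13, 12, 11, 10, 9, 5, 7, 2]
Visit 3; enqueue 17 → queue [13, 12, 11, 10, 9, 5, 7, 2, 17]
Visit 13 → queue [12, 11, 10, 9, 5, 7, 2, 17]
Visit 12; enqueue 6, 1 → queue [11, 10, 9, 5, 7, 2, 17, 6, 1]
Visit 11 → queue [10, 9, 5, 7, 2, 17, 6, 1]
Visit 10 → queue [9, 5, 7, 2, 17, 6, 1]
Visit 9; enqueue 14, 8 → queue [5, 7, 2, 17, 6, 1, 14, 8]
Visit 5 → queue [7, 2, 17, 6, 1, 14, 8]
Visit 7 → queue [2, 17, 6, 1, 14, 8]
Visit 2 → queue [17, 6, 1, 14, 8]
Visit 17 → queue [6, 1, 14, 8]
Visit 6 → queue [1, 14, 8]
Visit 1 → queue [14, 8]
Visit 14 → queue [8]
Visit 8 → queue []

Visit order: 18, 16, 15, 4, 3, 13, 12, 11, 10, 9, 5, 7, 2, 17, 6, 1, 14, 8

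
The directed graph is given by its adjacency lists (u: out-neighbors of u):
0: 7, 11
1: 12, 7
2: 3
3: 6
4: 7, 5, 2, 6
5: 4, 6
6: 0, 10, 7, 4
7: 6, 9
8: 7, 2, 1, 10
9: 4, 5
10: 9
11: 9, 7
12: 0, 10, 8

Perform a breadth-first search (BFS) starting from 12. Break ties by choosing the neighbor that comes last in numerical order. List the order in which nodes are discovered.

Visit 12; enqueue 10, 8, 0 → queue [10, 8, 0]
Visit 10; enqueue 9 → queue [8, 0, 9]
Visit 8; enqueue 7, 2, 1 → queue [0, 9, 7, 2, 1]
Visit 0; enqueue 11 → queue [9, 7, 2, 1, 11]
Visit 9; enqueue 5, 4 → queue [7, 2, 1, 11, 5, 4]
Visit 7; enqueue 6 → queue [2, 1, 11, 5, 4, 6]
Visit 2; enqueue 3 → queue [1, 11, 5, 4, 6, 3]
Visit 1 → queue [11, 5, 4, 6, 3]
Visit 11 → queue [5, 4, 6, 3]
Visit 5 → queue [4, 6, 3]
Visit 4 → queue [6, 3]
Visit 6 → queue [3]
Visit 3 → queue []

12 -> 10 -> 8 -> 0 -> 9 -> 7 -> 2 -> 1 -> 11 -> 5 -> 4 -> 6 -> 3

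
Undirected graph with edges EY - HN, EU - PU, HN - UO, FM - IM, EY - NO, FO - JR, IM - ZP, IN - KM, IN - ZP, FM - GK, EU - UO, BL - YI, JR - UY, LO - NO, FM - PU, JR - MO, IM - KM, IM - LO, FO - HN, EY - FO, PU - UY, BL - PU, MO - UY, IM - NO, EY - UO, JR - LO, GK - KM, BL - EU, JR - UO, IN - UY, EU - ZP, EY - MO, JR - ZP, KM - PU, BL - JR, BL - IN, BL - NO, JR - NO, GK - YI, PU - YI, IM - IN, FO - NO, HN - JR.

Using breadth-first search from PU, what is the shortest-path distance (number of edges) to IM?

2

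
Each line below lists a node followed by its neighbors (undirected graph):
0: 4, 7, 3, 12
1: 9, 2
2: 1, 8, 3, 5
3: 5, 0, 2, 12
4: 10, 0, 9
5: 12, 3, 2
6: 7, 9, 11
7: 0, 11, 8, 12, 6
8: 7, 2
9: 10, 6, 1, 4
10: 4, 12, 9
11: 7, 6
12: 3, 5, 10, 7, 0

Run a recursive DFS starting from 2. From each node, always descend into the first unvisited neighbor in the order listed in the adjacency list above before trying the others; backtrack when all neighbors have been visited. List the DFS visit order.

2 → 1 → 9 → 10 → 4 → 0 → 7 → 11 → 6 → 8 → 12 → 3 → 5

Visit 2
2 → 1
1 → 9
9 → 10
10 → 4
4 → 0
0 → 7
7 → 11
11 → 6
7 → 8
7 → 12
12 → 3
3 → 5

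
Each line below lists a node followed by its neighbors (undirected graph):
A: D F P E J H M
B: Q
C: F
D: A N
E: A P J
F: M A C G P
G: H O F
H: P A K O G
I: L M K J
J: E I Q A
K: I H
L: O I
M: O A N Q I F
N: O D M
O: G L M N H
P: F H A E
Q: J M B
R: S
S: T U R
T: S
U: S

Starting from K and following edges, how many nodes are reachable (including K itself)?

BFS from K visits: K, I, H, M, L, J, P, O, G, A, Q, N, F, E, D, B, C
Reachable nodes: 17 of 21 total.

17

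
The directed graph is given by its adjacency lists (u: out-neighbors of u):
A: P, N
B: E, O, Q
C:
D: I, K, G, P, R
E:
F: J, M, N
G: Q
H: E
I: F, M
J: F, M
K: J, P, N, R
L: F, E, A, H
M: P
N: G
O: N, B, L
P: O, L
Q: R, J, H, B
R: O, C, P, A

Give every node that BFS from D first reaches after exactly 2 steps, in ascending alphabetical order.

A, C, F, J, L, M, N, O, Q

Level 0: D
Level 1: G, I, K, P, R
Level 2: A, C, F, J, L, M, N, O, Q
Level 3: B, E, H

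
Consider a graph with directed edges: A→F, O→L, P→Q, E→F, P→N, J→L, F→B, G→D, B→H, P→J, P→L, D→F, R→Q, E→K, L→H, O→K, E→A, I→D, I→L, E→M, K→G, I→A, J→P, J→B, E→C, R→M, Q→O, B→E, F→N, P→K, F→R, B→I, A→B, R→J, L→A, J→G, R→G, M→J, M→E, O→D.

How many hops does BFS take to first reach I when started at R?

Level 0: R
Level 1: G, J, M, Q
Level 2: B, D, E, L, O, P
Level 3: A, C, F, H, I, K, N
I first appears at level 3.

3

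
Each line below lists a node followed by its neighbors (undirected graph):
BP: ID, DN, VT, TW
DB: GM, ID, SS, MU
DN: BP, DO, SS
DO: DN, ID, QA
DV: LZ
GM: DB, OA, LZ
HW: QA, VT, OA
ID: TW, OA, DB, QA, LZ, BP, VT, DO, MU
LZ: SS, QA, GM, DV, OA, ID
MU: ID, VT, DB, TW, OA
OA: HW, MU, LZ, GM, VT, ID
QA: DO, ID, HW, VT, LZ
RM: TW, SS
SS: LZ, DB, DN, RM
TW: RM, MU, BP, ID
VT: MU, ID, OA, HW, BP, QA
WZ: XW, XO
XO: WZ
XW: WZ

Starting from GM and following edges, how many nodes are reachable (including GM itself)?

16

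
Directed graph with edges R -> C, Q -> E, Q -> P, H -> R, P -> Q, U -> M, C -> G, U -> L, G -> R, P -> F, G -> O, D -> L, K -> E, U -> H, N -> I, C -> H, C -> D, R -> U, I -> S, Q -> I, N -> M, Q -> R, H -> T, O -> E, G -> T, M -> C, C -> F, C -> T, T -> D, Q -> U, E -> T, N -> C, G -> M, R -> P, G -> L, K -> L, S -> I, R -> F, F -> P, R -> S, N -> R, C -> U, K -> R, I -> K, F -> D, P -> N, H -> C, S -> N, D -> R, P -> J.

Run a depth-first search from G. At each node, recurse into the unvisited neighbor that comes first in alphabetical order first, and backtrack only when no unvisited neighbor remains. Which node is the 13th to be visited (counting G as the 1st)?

Visit G
G → L
G → M
M → C
C → D
D → R
R → F
F → P
P → J
P → N
N → I
I → K
K → E
E → T
I → S
P → Q
Q → U
U → H
G → O

Visit order: G, L, M, C, D, R, F, P, J, N, I, K, E, T, S, Q, U, H, O

E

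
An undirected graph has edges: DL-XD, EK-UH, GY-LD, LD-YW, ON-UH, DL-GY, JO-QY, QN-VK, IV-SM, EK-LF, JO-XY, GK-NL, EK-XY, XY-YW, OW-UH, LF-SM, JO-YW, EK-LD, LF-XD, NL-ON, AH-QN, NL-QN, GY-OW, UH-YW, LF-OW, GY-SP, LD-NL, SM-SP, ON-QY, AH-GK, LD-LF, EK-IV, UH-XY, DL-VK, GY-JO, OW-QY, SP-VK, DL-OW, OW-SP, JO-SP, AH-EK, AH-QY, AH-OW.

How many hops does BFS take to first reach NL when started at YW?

Level 0: YW
Level 1: JO, LD, UH, XY
Level 2: EK, GY, LF, NL, ON, OW, QY, SP
Level 3: AH, DL, GK, IV, QN, SM, VK, XD
NL first appears at level 2.

2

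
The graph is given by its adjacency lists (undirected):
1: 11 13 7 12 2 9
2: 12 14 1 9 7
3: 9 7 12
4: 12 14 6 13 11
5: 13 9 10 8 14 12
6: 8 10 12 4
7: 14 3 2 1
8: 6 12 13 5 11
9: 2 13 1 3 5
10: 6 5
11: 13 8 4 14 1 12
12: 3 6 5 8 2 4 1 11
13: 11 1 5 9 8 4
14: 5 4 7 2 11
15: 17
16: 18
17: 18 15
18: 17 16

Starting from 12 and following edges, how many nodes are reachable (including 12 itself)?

BFS from 12 visits: 12, 3, 6, 5, 8, 2, 4, 1, 11, 9, 7, 10, 13, 14
Reachable nodes: 14 of 18 total.

14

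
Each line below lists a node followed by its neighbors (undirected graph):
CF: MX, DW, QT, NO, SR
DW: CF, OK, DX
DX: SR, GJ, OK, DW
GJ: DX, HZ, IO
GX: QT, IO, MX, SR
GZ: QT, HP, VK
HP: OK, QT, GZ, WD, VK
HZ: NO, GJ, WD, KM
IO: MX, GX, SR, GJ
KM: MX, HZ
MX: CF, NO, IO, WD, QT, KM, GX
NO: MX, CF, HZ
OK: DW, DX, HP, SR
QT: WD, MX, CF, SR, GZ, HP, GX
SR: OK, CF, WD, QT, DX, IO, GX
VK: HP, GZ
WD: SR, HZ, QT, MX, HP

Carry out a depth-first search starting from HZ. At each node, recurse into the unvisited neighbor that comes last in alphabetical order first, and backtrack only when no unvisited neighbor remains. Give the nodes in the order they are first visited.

HZ -> WD -> SR -> QT -> MX -> NO -> CF -> DW -> OK -> HP -> VK -> GZ -> DX -> GJ -> IO -> GX -> KM

Visit HZ
HZ → WD
WD → SR
SR → QT
QT → MX
MX → NO
NO → CF
CF → DW
DW → OK
OK → HP
HP → VK
VK → GZ
OK → DX
DX → GJ
GJ → IO
IO → GX
MX → KM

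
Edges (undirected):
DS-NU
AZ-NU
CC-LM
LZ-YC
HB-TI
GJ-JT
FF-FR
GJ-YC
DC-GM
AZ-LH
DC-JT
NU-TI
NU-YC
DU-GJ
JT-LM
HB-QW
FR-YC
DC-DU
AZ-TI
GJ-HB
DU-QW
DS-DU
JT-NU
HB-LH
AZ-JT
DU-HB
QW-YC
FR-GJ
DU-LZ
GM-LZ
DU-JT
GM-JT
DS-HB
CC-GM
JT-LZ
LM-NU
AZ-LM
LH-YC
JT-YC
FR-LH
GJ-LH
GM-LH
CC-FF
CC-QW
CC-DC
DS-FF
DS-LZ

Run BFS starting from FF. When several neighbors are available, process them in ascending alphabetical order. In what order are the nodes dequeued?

Visit FF; enqueue CC, DS, FR → queue [CC, DS, FR]
Visit CC; enqueue DC, GM, LM, QW → queue [DS, FR, DC, GM, LM, QW]
Visit DS; enqueue DU, HB, LZ, NU → queue [FR, DC, GM, LM, QW, DU, HB, LZ, NU]
Visit FR; enqueue GJ, LH, YC → queue [DC, GM, LM, QW, DU, HB, LZ, NU, GJ, LH, YC]
Visit DC; enqueue JT → queue [GM, LM, QW, DU, HB, LZ, NU, GJ, LH, YC, JT]
Visit GM → queue [LM, QW, DU, HB, LZ, NU, GJ, LH, YC, JT]
Visit LM; enqueue AZ → queue [QW, DU, HB, LZ, NU, GJ, LH, YC, JT, AZ]
Visit QW → queue [DU, HB, LZ, NU, GJ, LH, YC, JT, AZ]
Visit DU → queue [HB, LZ, NU, GJ, LH, YC, JT, AZ]
Visit HB; enqueue TI → queue [LZ, NU, GJ, LH, YC, JT, AZ, TI]
Visit LZ → queue [NU, GJ, LH, YC, JT, AZ, TI]
Visit NU → queue [GJ, LH, YC, JT, AZ, TI]
Visit GJ → queue [LH, YC, JT, AZ, TI]
Visit LH → queue [YC, JT, AZ, TI]
Visit YC → queue [JT, AZ, TI]
Visit JT → queue [AZ, TI]
Visit AZ → queue [TI]
Visit TI → queue []

FF, CC, DS, FR, DC, GM, LM, QW, DU, HB, LZ, NU, GJ, LH, YC, JT, AZ, TI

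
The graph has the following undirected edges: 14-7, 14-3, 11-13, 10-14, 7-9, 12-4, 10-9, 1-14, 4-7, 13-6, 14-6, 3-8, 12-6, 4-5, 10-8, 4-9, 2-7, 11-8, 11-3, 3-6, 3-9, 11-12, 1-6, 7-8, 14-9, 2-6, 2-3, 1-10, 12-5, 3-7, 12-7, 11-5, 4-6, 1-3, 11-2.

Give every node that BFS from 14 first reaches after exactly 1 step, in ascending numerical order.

1, 3, 6, 7, 9, 10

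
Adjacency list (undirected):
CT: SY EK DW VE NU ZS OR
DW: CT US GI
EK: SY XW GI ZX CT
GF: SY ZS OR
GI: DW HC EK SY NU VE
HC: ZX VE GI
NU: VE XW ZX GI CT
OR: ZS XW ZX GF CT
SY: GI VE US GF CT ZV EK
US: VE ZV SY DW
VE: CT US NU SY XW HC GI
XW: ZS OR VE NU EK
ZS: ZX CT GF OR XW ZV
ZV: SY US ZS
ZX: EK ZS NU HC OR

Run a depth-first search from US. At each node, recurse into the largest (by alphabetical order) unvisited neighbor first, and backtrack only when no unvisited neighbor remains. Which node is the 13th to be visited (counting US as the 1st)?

DW

Visit US
US → ZV
ZV → ZS
ZS → ZX
ZX → OR
OR → XW
XW → VE
VE → SY
SY → GI
GI → NU
NU → CT
CT → EK
CT → DW
GI → HC
SY → GF

Visit order: US, ZV, ZS, ZX, OR, XW, VE, SY, GI, NU, CT, EK, DW, HC, GF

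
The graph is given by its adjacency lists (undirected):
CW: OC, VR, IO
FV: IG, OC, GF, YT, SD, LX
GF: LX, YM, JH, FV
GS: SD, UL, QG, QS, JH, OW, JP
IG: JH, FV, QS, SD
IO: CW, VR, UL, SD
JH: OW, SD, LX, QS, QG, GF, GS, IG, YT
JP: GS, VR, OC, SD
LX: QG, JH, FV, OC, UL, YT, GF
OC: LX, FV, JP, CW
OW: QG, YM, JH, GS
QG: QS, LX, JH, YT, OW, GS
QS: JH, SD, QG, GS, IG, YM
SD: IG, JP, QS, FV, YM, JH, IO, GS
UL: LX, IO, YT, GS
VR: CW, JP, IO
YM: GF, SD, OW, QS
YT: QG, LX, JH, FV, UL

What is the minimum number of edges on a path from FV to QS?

2

Level 0: FV
Level 1: GF, IG, LX, OC, SD, YT
Level 2: CW, GS, IO, JH, JP, QG, QS, UL, YM
Level 3: OW, VR
QS first appears at level 2.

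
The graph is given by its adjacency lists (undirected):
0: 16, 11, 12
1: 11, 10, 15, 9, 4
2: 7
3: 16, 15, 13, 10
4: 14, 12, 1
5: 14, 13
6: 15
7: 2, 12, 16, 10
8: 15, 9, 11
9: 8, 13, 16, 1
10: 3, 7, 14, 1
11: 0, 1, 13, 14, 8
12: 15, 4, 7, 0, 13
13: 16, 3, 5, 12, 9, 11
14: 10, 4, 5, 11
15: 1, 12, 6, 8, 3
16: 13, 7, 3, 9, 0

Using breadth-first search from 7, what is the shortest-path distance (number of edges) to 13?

2

Level 0: 7
Level 1: 2, 10, 12, 16
Level 2: 0, 1, 3, 4, 9, 13, 14, 15
Level 3: 5, 6, 8, 11
13 first appears at level 2.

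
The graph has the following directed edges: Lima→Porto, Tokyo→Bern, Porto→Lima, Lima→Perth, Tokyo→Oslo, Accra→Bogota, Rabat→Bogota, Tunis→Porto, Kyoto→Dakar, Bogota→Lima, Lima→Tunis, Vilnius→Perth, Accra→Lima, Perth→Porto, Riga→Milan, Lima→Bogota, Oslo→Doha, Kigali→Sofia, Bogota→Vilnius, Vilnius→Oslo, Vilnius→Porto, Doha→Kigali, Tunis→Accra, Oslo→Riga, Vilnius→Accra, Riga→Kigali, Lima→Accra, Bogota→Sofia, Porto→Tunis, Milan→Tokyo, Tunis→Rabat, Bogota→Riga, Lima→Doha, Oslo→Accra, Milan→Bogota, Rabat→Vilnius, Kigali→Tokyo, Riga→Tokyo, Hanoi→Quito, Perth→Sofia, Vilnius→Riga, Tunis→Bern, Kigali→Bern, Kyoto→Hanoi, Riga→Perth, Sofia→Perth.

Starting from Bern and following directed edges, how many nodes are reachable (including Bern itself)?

1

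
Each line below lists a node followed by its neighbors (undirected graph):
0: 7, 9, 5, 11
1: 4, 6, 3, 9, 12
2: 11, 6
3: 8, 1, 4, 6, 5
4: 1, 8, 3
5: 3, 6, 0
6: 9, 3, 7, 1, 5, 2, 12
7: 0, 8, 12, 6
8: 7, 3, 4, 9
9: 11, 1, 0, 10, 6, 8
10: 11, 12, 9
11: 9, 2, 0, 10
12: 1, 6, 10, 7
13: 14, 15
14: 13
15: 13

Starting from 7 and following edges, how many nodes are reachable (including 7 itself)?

13

BFS from 7 visits: 7, 0, 6, 8, 12, 5, 9, 11, 1, 2, 3, 4, 10
Reachable nodes: 13 of 16 total.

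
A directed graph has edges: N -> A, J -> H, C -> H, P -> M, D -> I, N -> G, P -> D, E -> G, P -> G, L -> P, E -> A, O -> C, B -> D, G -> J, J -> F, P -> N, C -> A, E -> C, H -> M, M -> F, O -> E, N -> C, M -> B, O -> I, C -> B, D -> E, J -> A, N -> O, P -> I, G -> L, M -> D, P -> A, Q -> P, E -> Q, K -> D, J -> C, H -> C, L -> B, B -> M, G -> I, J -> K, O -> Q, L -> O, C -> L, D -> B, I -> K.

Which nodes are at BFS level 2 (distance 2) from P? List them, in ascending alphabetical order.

Level 0: P
Level 1: A, D, G, I, M, N
Level 2: B, C, E, F, J, K, L, O
Level 3: H, Q

B, C, E, F, J, K, L, O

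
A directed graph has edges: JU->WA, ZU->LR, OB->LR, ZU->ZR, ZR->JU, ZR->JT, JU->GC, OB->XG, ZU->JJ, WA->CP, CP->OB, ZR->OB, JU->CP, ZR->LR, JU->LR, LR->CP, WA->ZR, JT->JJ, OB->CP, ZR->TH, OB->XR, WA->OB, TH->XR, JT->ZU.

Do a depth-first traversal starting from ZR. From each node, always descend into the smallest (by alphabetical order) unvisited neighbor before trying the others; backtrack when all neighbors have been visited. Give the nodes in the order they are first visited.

Visit ZR
ZR → JT
JT → JJ
JT → ZU
ZU → LR
LR → CP
CP → OB
OB → XG
OB → XR
ZR → JU
JU → GC
JU → WA
ZR → TH

ZR JT JJ ZU LR CP OB XG XR JU GC WA TH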